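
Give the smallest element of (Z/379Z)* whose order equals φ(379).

2

φ(379) = 379 − 1 = 378 = 2 · 3^3 · 7.
Test candidates g = 2, 3, … against the prime factors q ∈ {2, 3, 7} of φ(379): g is a generator iff g^(378/q) ≢ 1 for every such q.
g = 2: 2^189 ≡ 378; 2^126 ≡ 327; 2^54 ≡ 125 — none is 1, so 2 is a primitive root.
So 2 is the smallest generator of (Z/379Z)^×.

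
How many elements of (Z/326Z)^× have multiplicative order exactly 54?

φ(326) = φ(2)·φ(163) = 1·162 = 162 = 2 · 3^4.
In a cyclic group of order 162, there are φ(d) elements of order d for each divisor d of 162, and zero for non-divisors.
54 = 2 · 3^3 divides 162, and φ(54) = 18.

18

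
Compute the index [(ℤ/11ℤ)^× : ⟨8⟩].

1

Since 8 ∈ (Z/11Z)^×, its order divides φ(11) = 11 − 1 = 10 = 2 · 5.
Divisors of 10: 1, 2, 5, 10.
Test each divisor d:
8^1 ≡ 8
8^2 ≡ 9
8^5 ≡ 10
8^10 ≡ 1
So ord_11(8) = 10, hence |⟨8⟩| = 10.
Index = |(Z/11Z)^×| / |⟨8⟩| = 10 / 10 = 1.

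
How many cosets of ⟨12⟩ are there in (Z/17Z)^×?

1

The order of 12 must divide φ(17) = 17 − 1 = 16 = 2^4.
Divisors of 16: 1, 2, 4, 8, 16.
Evaluate successive powers at the divisors of 16:
12^1 ≡ 12
12^2 ≡ 8
12^4 ≡ 13
12^8 ≡ 16
12^16 ≡ 1
The order of 12 is 16, so the subgroup it generates has 16 elements.
[(Z/17Z)^× : ⟨12⟩] = 16/16 = 1.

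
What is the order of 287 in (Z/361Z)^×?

342

Since 287 ∈ (Z/361Z)^×, its order divides φ(361) = φ(19^2) = 19·(19−1) = 342 = 2 · 3^2 · 19.
Divisors of 342: 1, 2, 3, 6, 9, 18, 19, 38, 57, 114, 171, 342.
Test each divisor d:
287^1 ≡ 287 (mod 361)
287^2 ≡ 61 (mod 361)
287^3 ≡ 179 (mod 361)
287^6 ≡ 273 (mod 361)
287^9 ≡ 132 (mod 361)
287^18 ≡ 96 (mod 361)
287^19 ≡ 116 (mod 361)
287^38 ≡ 99 (mod 361)
287^57 ≡ 293 (mod 361)
287^114 ≡ 292 (mod 361)
287^171 ≡ 360 (mod 361)
287^342 ≡ 1 (mod 361) ✓
So ord_361(287) = 342.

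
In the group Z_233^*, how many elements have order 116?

φ(233) = 233 − 1 = 232 = 2^3 · 29.
(Z/233Z)^× is cyclic (|G| = 232); a cyclic group of order m has exactly φ(d) elements of each order d | m, and none otherwise.
116 = 2^2 · 29 divides 232, and φ(116) = 56.

56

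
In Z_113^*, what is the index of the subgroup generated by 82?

2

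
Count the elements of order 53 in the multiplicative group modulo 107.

φ(107) = 107 − 1 = 106 = 2 · 53.
(Z/107Z)^× is cyclic (|G| = 106); a cyclic group of order m has exactly φ(d) elements of each order d | m, and none otherwise.
53 | 106, and φ(53) = 53 − 1 = 52.

52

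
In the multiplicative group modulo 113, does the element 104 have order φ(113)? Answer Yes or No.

φ(113) = 113 − 1 = 112 = 2^4 · 7.
104 is a primitive root mod 113 iff 104^(φ(113)/q) ≢ 1 for every prime q | φ(113), i.e. q ∈ {2, 7}.
104^56 ≡ 1 (mod 113)  [q = 2: ≡ 1 ✗]
104^16 ≡ 28 (mod 113)  [q = 7: ≢ 1 ✓]
104^56 ≡ 1 shows ord(104) | 56, strictly less than φ(113); not a primitive root.

No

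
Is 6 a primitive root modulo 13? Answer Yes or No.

Yes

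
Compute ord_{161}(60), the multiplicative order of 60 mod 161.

66

ord(60) | φ(161) = φ(7·23) = (7−1)·(23−1) = 6·22 = 132 = 2^2 · 3 · 11.
Divisors of 132: 1, 2, 3, 4, 6, 11, 12, 22, 33, 44, 66, 132.
Compute 60^d (mod 161) for the divisors d until we hit 1:
60^1 ≡ 60 (mod 161)
60^2 ≡ 58 (mod 161)
60^3 ≡ 99 (mod 161)
60^4 ≡ 144 (mod 161)
60^6 ≡ 141 (mod 161)
60^11 ≡ 114 (mod 161)
60^12 ≡ 78 (mod 161)
60^22 ≡ 116 (mod 161)
60^33 ≡ 22 (mod 161)
60^44 ≡ 93 (mod 161)
60^66 ≡ 1 (mod 161) ✓
Hence ord(60) = 66.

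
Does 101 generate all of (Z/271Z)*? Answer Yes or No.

Yes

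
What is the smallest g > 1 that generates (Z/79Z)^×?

φ(79) = 79 − 1 = 78 = 2 · 3 · 13.
g is a primitive root iff g^(78/q) ≢ 1 (mod 79) for each prime q ∈ {2, 3, 13}.
g = 2: 2^39 ≡ 1 — hits 1, so not a primitive root.
g = 3: 3^39 ≡ 78; 3^26 ≡ 23; 3^6 ≡ 18 — none is 1, so 3 is a primitive root.
The smallest primitive root modulo 79 is 3.

3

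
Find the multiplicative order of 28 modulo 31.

The order of 28 must divide φ(31) = 31 − 1 = 30 = 2 · 3 · 5.
Divisors of 30: 1, 2, 3, 5, 6, 10, 15, 30.
Evaluate successive powers at the divisors of 30:
28^1 ≡ 28
28^2 ≡ 9
28^3 ≡ 4
28^5 ≡ 5
28^6 ≡ 16
28^10 ≡ 25
28^15 ≡ 1
So ord_31(28) = 15.

15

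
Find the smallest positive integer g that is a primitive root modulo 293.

φ(293) = 293 − 1 = 292 = 2^2 · 73.
Test candidates g = 2, 3, … against the prime factors q ∈ {2, 73} of φ(293): g is a generator iff g^(292/q) ≢ 1 for every such q.
g = 2: 2^146 ≡ 292; 2^4 ≡ 16 — none is 1, so 2 is a primitive root.
The smallest primitive root modulo 293 is 2.

2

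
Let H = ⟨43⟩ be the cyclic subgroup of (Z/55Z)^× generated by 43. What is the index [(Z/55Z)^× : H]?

10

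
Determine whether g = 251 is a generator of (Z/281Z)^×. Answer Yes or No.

φ(281) = 281 − 1 = 280 = 2^3 · 5 · 7.
Test 251^(280/q) mod 281 for each prime factor q of 280:
251^140 ≡ 280 (mod 281)  [q = 2: ≢ 1 ✓]
251^56 ≡ 86 (mod 281)  [q = 5: ≢ 1 ✓]
251^40 ≡ 79 (mod 281)  [q = 7: ≢ 1 ✓]
Every test exponent gives a nontrivial residue, hence 251 generates the full group.

Yes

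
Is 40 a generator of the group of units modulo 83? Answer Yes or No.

φ(83) = 83 − 1 = 82 = 2 · 41.
40 is a primitive root mod 83 iff 40^(φ(83)/q) ≢ 1 for every prime q | φ(83), i.e. q ∈ {2, 41}.
40^41 ≡ 1 (mod 83)  [q = 2: ≡ 1 ✗]
40^2 ≡ 23 (mod 83)  [q = 41: ≢ 1 ✓]
Since 40^41 ≡ 1, the order of 40 divides 41 < 82, so 40 is not a primitive root.

No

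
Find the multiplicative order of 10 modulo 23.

Since 10 ∈ (Z/23Z)^×, its order divides φ(23) = 23 − 1 = 22 = 2 · 11.
Divisors of 22: 1, 2, 11, 22.
Evaluate successive powers at the divisors of 22:
10^1 ≡ 10 (mod 23)
10^2 ≡ 8 (mod 23)
10^11 ≡ 22 (mod 23)
10^22 ≡ 1 (mod 23) ✓
Hence ord(10) = 22.

22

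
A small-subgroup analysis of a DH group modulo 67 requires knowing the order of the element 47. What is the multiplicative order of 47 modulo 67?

33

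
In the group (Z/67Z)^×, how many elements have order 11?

φ(67) = 67 − 1 = 66 = 2 · 3 · 11.
(Z/67Z)^× is cyclic (|G| = 66); a cyclic group of order m has exactly φ(d) elements of each order d | m, and none otherwise.
11 | 66, and φ(11) = 11 − 1 = 10.

10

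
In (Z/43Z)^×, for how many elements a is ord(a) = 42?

φ(43) = 43 − 1 = 42 = 2 · 3 · 7.
(Z/43Z)^× is cyclic (|G| = 42); a cyclic group of order m has exactly φ(d) elements of each order d | m, and none otherwise.
42 = 2 · 3 · 7 divides 42, and φ(42) = 12.

12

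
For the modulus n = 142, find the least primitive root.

7

φ(142) = φ(2)·φ(71) = 1·70 = 70 = 2 · 5 · 7.
Test candidates g = 2, 3, … against the prime factors q ∈ {2, 5, 7} of φ(142): g is a generator iff g^(70/q) ≢ 1 for every such q.
g = 2: gcd(2, 142) = 2 > 1, not a unit — skip.
g = 3: 3^35 ≡ 1 — hits 1, so not a primitive root.
g = 4: gcd(4, 142) = 2 > 1, not a unit — skip.
g = 5: 5^35 ≡ 1 — hits 1, so not a primitive root.
g = 6: gcd(6, 142) = 2 > 1, not a unit — skip.
g = 7: 7^35 ≡ 141; 7^14 ≡ 125; 7^10 ≡ 45 — none is 1, so 7 is a primitive root.
Hence the least primitive root of 142 is 7.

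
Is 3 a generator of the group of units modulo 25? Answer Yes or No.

Yes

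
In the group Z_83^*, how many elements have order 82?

40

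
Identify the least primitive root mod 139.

2

φ(139) = 139 − 1 = 138 = 2 · 3 · 23.
Test candidates g = 2, 3, … against the prime factors q ∈ {2, 3, 23} of φ(139): g is a generator iff g^(138/q) ≢ 1 for every such q.
g = 2: 2^69 ≡ 138; 2^46 ≡ 96; 2^6 ≡ 64 — none is 1, so 2 is a primitive root.
The smallest primitive root modulo 139 is 2.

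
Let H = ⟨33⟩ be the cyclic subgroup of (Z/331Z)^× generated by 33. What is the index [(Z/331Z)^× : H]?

6

The order of 33 must divide φ(331) = 331 − 1 = 330 = 2 · 3 · 5 · 11.
Divisors of 330: 1, 2, 3, 5, 6, 10, 11, 15, 22, 30, 33, 55, 66, 110, 165, 330.
Check 33^d mod 331 for each divisor in increasing order:
33^1 ≡ 33
33^2 ≡ 96
33^3 ≡ 189
33^5 ≡ 270
33^6 ≡ 304
33^10 ≡ 80
33^11 ≡ 323
33^15 ≡ 85
33^22 ≡ 64
33^30 ≡ 274
33^33 ≡ 150
33^55 ≡ 1
So ord_331(33) = 55, hence |⟨33⟩| = 55.
Index = |(Z/331Z)^×| / |⟨33⟩| = 330 / 55 = 6.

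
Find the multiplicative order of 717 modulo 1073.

Since 717 ∈ (Z/1073Z)^×, its order divides φ(1073) = φ(29·37) = (29−1)·(37−1) = 28·36 = 1008 = 2^4 · 3^2 · 7.
Divisors of 1008: 1, 2, 3, 4, 6, 7, 8, 9, 12, 14, 16, 18, 21, 24, 28, 36, 42, 48, 56, 63, 72, 84, 112, 126, 144, 168, 252, 336, 504, 1008.
Check 717^d mod 1073 for each divisor in increasing order:
717^1 ≡ 717 (mod 1073)
717^2 ≡ 122 (mod 1073)
717^3 ≡ 561 (mod 1073)
717^4 ≡ 935 (mod 1073)
717^6 ≡ 332 (mod 1073)
717^7 ≡ 911 (mod 1073)
717^8 ≡ 803 (mod 1073)
717^9 ≡ 623 (mod 1073)
717^12 ≡ 778 (mod 1073)
717^14 ≡ 492 (mod 1073)
717^16 ≡ 1009 (mod 1073)
717^18 ≡ 776 (mod 1073)
717^21 ≡ 771 (mod 1073)
717^24 ≡ 112 (mod 1073)
717^28 ≡ 639 (mod 1073)
717^36 ≡ 223 (mod 1073)
717^42 ≡ 1072 (mod 1073)
717^48 ≡ 741 (mod 1073)
717^56 ≡ 581 (mod 1073)
717^63 ≡ 302 (mod 1073)
717^72 ≡ 371 (mod 1073)
717^84 ≡ 1 (mod 1073) ✓
The smallest such exponent is 84, so the order of 717 is 84.

84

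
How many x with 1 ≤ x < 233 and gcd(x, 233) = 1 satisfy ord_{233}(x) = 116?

φ(233) = 233 − 1 = 232 = 2^3 · 29.
Since (Z/233Z)^× is cyclic of order 232, the number of elements of order d is φ(d) when d | 232 and 0 otherwise.
116 = 2^2 · 29 divides 232, and φ(116) = 56.

56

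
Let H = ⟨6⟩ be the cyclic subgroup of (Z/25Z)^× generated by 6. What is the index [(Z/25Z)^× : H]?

4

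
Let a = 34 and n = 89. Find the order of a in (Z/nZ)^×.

4

By Lagrange's theorem, ord_89(34) divides φ(89) = 89 − 1 = 88 = 2^3 · 11.
Divisors of 88: 1, 2, 4, 8, 11, 22, 44, 88.
Evaluate successive powers at the divisors of 88:
34^1 ≡ 34
34^2 ≡ 88
34^4 ≡ 1
The smallest such exponent is 4, so the order of 34 is 4.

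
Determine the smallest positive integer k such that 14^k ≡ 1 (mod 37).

12

By Lagrange's theorem, ord_37(14) divides φ(37) = 37 − 1 = 36 = 2^2 · 3^2.
Divisors of 36: 1, 2, 3, 4, 6, 9, 12, 18, 36.
Evaluate successive powers at the divisors of 36:
14^1 ≡ 14 (mod 37)
14^2 ≡ 11 (mod 37)
14^3 ≡ 6 (mod 37)
14^4 ≡ 10 (mod 37)
14^6 ≡ 36 (mod 37)
14^9 ≡ 31 (mod 37)
14^12 ≡ 1 (mod 37) ✓
So ord_37(14) = 12.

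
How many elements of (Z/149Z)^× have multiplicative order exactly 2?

1

φ(149) = 149 − 1 = 148 = 2^2 · 37.
In a cyclic group of order 148, there are φ(d) elements of order d for each divisor d of 148, and zero for non-divisors.
2 | 148, and φ(2) = 2 − 1 = 1.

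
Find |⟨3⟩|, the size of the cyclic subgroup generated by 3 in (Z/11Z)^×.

By Lagrange's theorem, ord_11(3) divides φ(11) = 11 − 1 = 10 = 2 · 5.
Divisors of 10: 1, 2, 5, 10.
Check 3^d mod 11 for each divisor in increasing order:
3^1 ≡ 3
3^2 ≡ 9
3^5 ≡ 1
The smallest such exponent is 5, so the order of 3 is 5.

5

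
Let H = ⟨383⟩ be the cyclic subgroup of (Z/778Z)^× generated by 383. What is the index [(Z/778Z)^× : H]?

By Lagrange's theorem, ord_778(383) divides φ(778) = φ(2)·φ(389) = 1·388 = 388 = 2^2 · 97.
Divisors of 388: 1, 2, 4, 97, 194, 388.
Compute 383^d (mod 778) for the divisors d until we hit 1:
383^1 ≡ 383 (mod 778)
383^2 ≡ 425 (mod 778)
383^4 ≡ 129 (mod 778)
383^97 ≡ 777 (mod 778)
383^194 ≡ 1 (mod 778) ✓
Thus |⟨383⟩| = ord(383) = 194.
Index = |(Z/778Z)^×| / |⟨383⟩| = 388 / 194 = 2.

2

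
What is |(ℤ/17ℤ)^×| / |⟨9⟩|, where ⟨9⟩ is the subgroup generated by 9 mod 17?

By Lagrange's theorem, ord_17(9) divides φ(17) = 17 − 1 = 16 = 2^4.
Divisors of 16: 1, 2, 4, 8, 16.
Compute 9^d (mod 17) for the divisors d until we hit 1:
9^1 ≡ 9
9^2 ≡ 13
9^4 ≡ 16
9^8 ≡ 1
So ord_17(9) = 8, hence |⟨9⟩| = 8.
The index is φ(17) / ord(9) = 16 / 8 = 2.

2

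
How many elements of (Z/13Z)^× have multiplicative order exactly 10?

0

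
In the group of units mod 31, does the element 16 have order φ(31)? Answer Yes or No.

φ(31) = 31 − 1 = 30 = 2 · 3 · 5.
16 is a primitive root mod 31 iff 16^(φ(31)/q) ≢ 1 for every prime q | φ(31), i.e. q ∈ {2, 3, 5}.
16^15 ≡ 1 (mod 31)  [q = 2: ≡ 1 ✗]
16^10 ≡ 1 (mod 31)  [q = 3: ≡ 1 ✗]
16^6 ≡ 16 (mod 31)  [q = 5: ≢ 1 ✓]
Since 16^15 ≡ 1, the order of 16 divides 15 < 30, so 16 is not a primitive root.

No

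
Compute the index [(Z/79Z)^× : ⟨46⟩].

6

By Lagrange's theorem, ord_79(46) divides φ(79) = 79 − 1 = 78 = 2 · 3 · 13.
Divisors of 78: 1, 2, 3, 6, 13, 26, 39, 78.
Check 46^d mod 79 for each divisor in increasing order:
46^1 ≡ 46 (mod 79)
46^2 ≡ 62 (mod 79)
46^3 ≡ 8 (mod 79)
46^6 ≡ 64 (mod 79)
46^13 ≡ 1 (mod 79) ✓
The order of 46 is 13, so the subgroup it generates has 13 elements.
The index is φ(79) / ord(46) = 78 / 13 = 6.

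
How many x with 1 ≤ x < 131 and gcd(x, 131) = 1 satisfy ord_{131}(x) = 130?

48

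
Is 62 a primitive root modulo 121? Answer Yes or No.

Yes

φ(121) = φ(11^2) = 11·(11−1) = 110 = 2 · 5 · 11.
An element g generates (Z/121Z)^× iff g^(110/q) ≢ 1 (mod 121) for each prime q ∈ {2, 5, 11}.
62^55 ≡ 120 (mod 121)  [q = 2: ≢ 1 ✓]
62^22 ≡ 27 (mod 121)  [q = 5: ≢ 1 ✓]
62^10 ≡ 67 (mod 121)  [q = 11: ≢ 1 ✓]
Every test exponent gives a nontrivial residue, hence 62 generates the full group.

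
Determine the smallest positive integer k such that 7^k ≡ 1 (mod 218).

27

Since 7 ∈ (Z/218Z)^×, its order divides φ(218) = φ(2)·φ(109) = 1·108 = 108 = 2^2 · 3^3.
Divisors of 108: 1, 2, 3, 4, 6, 9, 12, 18, 27, 36, 54, 108.
Test each divisor d:
7^1 ≡ 7
7^2 ≡ 49
7^3 ≡ 125
7^4 ≡ 3
7^6 ≡ 147
7^9 ≡ 63
7^12 ≡ 27
7^18 ≡ 45
7^27 ≡ 1
Therefore the multiplicative order of 7 modulo 218 is 27.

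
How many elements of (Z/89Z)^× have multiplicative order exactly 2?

1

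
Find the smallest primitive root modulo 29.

2

φ(29) = 29 − 1 = 28 = 2^2 · 7.
g is a primitive root iff g^(28/q) ≢ 1 (mod 29) for each prime q ∈ {2, 7}.
g = 2: 2^14 ≡ 28; 2^4 ≡ 16 — none is 1, so 2 is a primitive root.
So 2 is the smallest generator of (Z/29Z)^×.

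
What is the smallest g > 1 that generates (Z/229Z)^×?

φ(229) = 229 − 1 = 228 = 2^2 · 3 · 19.
g is a primitive root iff g^(228/q) ≢ 1 (mod 229) for each prime q ∈ {2, 3, 19}.
g = 2: 2^114 ≡ 228; 2^76 ≡ 1 — hits 1, so not a primitive root.
g = 3: 3^114 ≡ 1 — hits 1, so not a primitive root.
g = 4: 4^114 ≡ 1 — hits 1, so not a primitive root.
g = 5: 5^114 ≡ 1 — hits 1, so not a primitive root.
g = 6: 6^114 ≡ 228; 6^76 ≡ 134; 6^12 ≡ 165 — none is 1, so 6 is a primitive root.
The smallest primitive root modulo 229 is 6.

6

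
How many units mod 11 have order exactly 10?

φ(11) = 11 − 1 = 10 = 2 · 5.
In a cyclic group of order 10, there are φ(d) elements of order d for each divisor d of 10, and zero for non-divisors.
10 = 2 · 5 divides 10, and φ(10) = 4.

4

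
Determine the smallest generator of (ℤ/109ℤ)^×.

6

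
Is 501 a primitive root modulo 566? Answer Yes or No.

No

φ(566) = φ(2)·φ(283) = 1·282 = 282 = 2 · 3 · 47.
501 is a primitive root mod 566 iff 501^(φ(566)/q) ≢ 1 for every prime q | φ(566), i.e. q ∈ {2, 3, 47}.
501^141 ≡ 1 (mod 566)  [q = 2: ≡ 1 ✗]
501^94 ≡ 521 (mod 566)  [q = 3: ≢ 1 ✓]
501^6 ≡ 207 (mod 566)  [q = 47: ≢ 1 ✓]
501^141 ≡ 1 shows ord(501) | 141, strictly less than φ(566); not a primitive root.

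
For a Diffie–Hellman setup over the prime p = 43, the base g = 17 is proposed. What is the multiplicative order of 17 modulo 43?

21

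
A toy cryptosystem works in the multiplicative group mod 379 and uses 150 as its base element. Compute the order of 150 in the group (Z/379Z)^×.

63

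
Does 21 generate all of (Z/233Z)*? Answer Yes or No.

Yes

φ(233) = 233 − 1 = 232 = 2^3 · 29.
Test 21^(232/q) mod 233 for each prime factor q of 232:
21^116 ≡ 232 (mod 233)  [q = 2: ≢ 1 ✓]
21^8 ≡ 117 (mod 233)  [q = 29: ≢ 1 ✓]
Every test exponent gives a nontrivial residue, hence 21 generates the full group.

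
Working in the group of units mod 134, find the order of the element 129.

11

The order of 129 must divide φ(134) = φ(2)·φ(67) = 1·66 = 66 = 2 · 3 · 11.
Divisors of 66: 1, 2, 3, 6, 11, 22, 33, 66.
Test each divisor d:
129^1 ≡ 129 (mod 134)
129^2 ≡ 25 (mod 134)
129^3 ≡ 9 (mod 134)
129^6 ≡ 81 (mod 134)
129^11 ≡ 1 (mod 134) ✓
Hence ord(129) = 11.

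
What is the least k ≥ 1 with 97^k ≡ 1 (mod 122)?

30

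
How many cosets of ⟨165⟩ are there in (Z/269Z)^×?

1

Since 165 ∈ (Z/269Z)^×, its order divides φ(269) = 269 − 1 = 268 = 2^2 · 67.
Divisors of 268: 1, 2, 4, 67, 134, 268.
Evaluate successive powers at the divisors of 268:
165^1 ≡ 165
165^2 ≡ 56
165^4 ≡ 177
165^67 ≡ 82
165^134 ≡ 268
165^268 ≡ 1
So ord_269(165) = 268, hence |⟨165⟩| = 268.
The index is φ(269) / ord(165) = 268 / 268 = 1.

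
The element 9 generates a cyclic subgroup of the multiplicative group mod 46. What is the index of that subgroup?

2

ord(9) | φ(46) = φ(2)·φ(23) = 1·22 = 22 = 2 · 11.
Divisors of 22: 1, 2, 11, 22.
Test each divisor d:
9^1 ≡ 9 (mod 46)
9^2 ≡ 35 (mod 46)
9^11 ≡ 1 (mod 46) ✓
The order of 9 is 11, so the subgroup it generates has 11 elements.
[(Z/46Z)^× : ⟨9⟩] = 22/11 = 2.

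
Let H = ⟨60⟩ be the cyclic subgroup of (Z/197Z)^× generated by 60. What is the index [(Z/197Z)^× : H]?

4

Since 60 ∈ (Z/197Z)^×, its order divides φ(197) = 197 − 1 = 196 = 2^2 · 7^2.
Divisors of 196: 1, 2, 4, 7, 14, 28, 49, 98, 196.
Evaluate successive powers at the divisors of 196:
60^1 ≡ 60
60^2 ≡ 54
60^4 ≡ 158
60^7 ≡ 114
60^14 ≡ 191
60^28 ≡ 36
60^49 ≡ 1
Thus |⟨60⟩| = ord(60) = 49.
Index = |(Z/197Z)^×| / |⟨60⟩| = 196 / 49 = 4.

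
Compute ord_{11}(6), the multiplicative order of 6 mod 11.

Since 6 ∈ (Z/11Z)^×, its order divides φ(11) = 11 − 1 = 10 = 2 · 5.
Divisors of 10: 1, 2, 5, 10.
Test each divisor d:
6^1 ≡ 6 (mod 11)
6^2 ≡ 3 (mod 11)
6^5 ≡ 10 (mod 11)
6^10 ≡ 1 (mod 11) ✓
Hence ord(6) = 10.

10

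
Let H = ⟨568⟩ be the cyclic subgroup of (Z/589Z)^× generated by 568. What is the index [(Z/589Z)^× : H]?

Since 568 ∈ (Z/589Z)^×, its order divides φ(589) = φ(19·31) = (19−1)·(31−1) = 18·30 = 540 = 2^2 · 3^3 · 5.
Divisors of 540: 1, 2, 3, 4, 5, 6, 9, 10, 12, 15, 18, 20, 27, 30, 36, 45, 54, 60, 90, 108, 135, 180, 270, 540.
Evaluate successive powers at the divisors of 540:
568^1 ≡ 568
568^2 ≡ 441
568^3 ≡ 163
568^4 ≡ 111
568^5 ≡ 25
568^6 ≡ 64
568^9 ≡ 419
568^10 ≡ 36
568^12 ≡ 562
568^15 ≡ 311
568^18 ≡ 39
568^20 ≡ 118
568^27 ≡ 438
568^30 ≡ 125
568^36 ≡ 343
568^45 ≡ 1
So ord_589(568) = 45, hence |⟨568⟩| = 45.
[(Z/589Z)^× : ⟨568⟩] = 540/45 = 12.

12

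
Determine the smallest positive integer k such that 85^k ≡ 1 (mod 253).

110

The order of 85 must divide φ(253) = φ(11·23) = (11−1)·(23−1) = 10·22 = 220 = 2^2 · 5 · 11.
Divisors of 220: 1, 2, 4, 5, 10, 11, 20, 22, 44, 55, 110, 220.
Check 85^d mod 253 for each divisor in increasing order:
85^1 ≡ 85
85^2 ≡ 141
85^4 ≡ 147
85^5 ≡ 98
85^10 ≡ 243
85^11 ≡ 162
85^20 ≡ 100
85^22 ≡ 185
85^44 ≡ 70
85^55 ≡ 208
85^110 ≡ 1
Therefore the multiplicative order of 85 modulo 253 is 110.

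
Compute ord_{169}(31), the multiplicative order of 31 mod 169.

52

By Lagrange's theorem, ord_169(31) divides φ(169) = φ(13^2) = 13·(13−1) = 156 = 2^2 · 3 · 13.
Divisors of 156: 1, 2, 3, 4, 6, 12, 13, 26, 39, 52, 78, 156.
Evaluate successive powers at the divisors of 156:
31^1 ≡ 31 (mod 169)
31^2 ≡ 116 (mod 169)
31^3 ≡ 47 (mod 169)
31^4 ≡ 105 (mod 169)
31^6 ≡ 12 (mod 169)
31^12 ≡ 144 (mod 169)
31^13 ≡ 70 (mod 169)
31^26 ≡ 168 (mod 169)
31^39 ≡ 99 (mod 169)
31^52 ≡ 1 (mod 169) ✓
The smallest such exponent is 52, so the order of 31 is 52.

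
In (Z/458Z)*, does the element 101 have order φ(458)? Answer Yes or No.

No

φ(458) = φ(2)·φ(229) = 1·228 = 228 = 2^2 · 3 · 19.
Test 101^(228/q) mod 458 for each prime factor q of 228:
101^114 ≡ 457 (mod 458)  [q = 2: ≢ 1 ✓]
101^76 ≡ 1 (mod 458)  [q = 3: ≡ 1 ✗]
101^12 ≡ 27 (mod 458)  [q = 19: ≢ 1 ✓]
Since 101^76 ≡ 1, the order of 101 divides 76 < 228, so 101 is not a primitive root.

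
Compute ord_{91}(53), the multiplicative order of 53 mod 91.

3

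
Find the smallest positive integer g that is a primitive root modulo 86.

3

φ(86) = φ(2)·φ(43) = 1·42 = 42 = 2 · 3 · 7.
g is a primitive root iff g^(42/q) ≢ 1 (mod 86) for each prime q ∈ {2, 3, 7}.
g = 2: gcd(2, 86) = 2 > 1, not a unit — skip.
g = 3: 3^21 ≡ 85; 3^14 ≡ 79; 3^6 ≡ 41 — none is 1, so 3 is a primitive root.
The smallest primitive root modulo 86 is 3.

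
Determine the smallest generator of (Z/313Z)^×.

10

φ(313) = 313 − 1 = 312 = 2^3 · 3 · 13.
Test candidates g = 2, 3, … against the prime factors q ∈ {2, 3, 13} of φ(313): g is a generator iff g^(312/q) ≢ 1 for every such q.
g = 2: 2^156 ≡ 1 — hits 1, so not a primitive root.
g = 3: 3^156 ≡ 1 — hits 1, so not a primitive root.
g = 4: 4^156 ≡ 1 — hits 1, so not a primitive root.
g = 5: 5^156 ≡ 312; 5^104 ≡ 1 — hits 1, so not a primitive root.
g = 6: 6^156 ≡ 1 — hits 1, so not a primitive root.
g = 7: 7^156 ≡ 312; 7^104 ≡ 1 — hits 1, so not a primitive root.
g = 8: 8^156 ≡ 1 — hits 1, so not a primitive root.
g = 9: 9^156 ≡ 1 — hits 1, so not a primitive root.
g = 10: 10^156 ≡ 312; 10^104 ≡ 214; 10^24 ≡ 103 — none is 1, so 10 is a primitive root.
So 10 is the smallest generator of (Z/313Z)^×.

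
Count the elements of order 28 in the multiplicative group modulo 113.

φ(113) = 113 − 1 = 112 = 2^4 · 7.
(Z/113Z)^× is cyclic (|G| = 112); a cyclic group of order m has exactly φ(d) elements of each order d | m, and none otherwise.
28 = 2^2 · 7 divides 112, and φ(28) = 12.

12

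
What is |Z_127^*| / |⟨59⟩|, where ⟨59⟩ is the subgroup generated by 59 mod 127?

7

By Lagrange's theorem, ord_127(59) divides φ(127) = 127 − 1 = 126 = 2 · 3^2 · 7.
Divisors of 126: 1, 2, 3, 6, 7, 9, 14, 18, 21, 42, 63, 126.
Compute 59^d (mod 127) for the divisors d until we hit 1:
59^1 ≡ 59
59^2 ≡ 52
59^3 ≡ 20
59^6 ≡ 19
59^7 ≡ 105
59^9 ≡ 126
59^14 ≡ 103
59^18 ≡ 1
The order of 59 is 18, so the subgroup it generates has 18 elements.
Index = |(Z/127Z)^×| / |⟨59⟩| = 126 / 18 = 7.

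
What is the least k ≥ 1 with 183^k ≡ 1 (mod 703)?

ord(183) | φ(703) = φ(19·37) = (19−1)·(37−1) = 18·36 = 648 = 2^3 · 3^4.
Divisors of 648: 1, 2, 3, 4, 6, 8, 9, 12, 18, 24, 27, 36, 54, 72, 81, 108, 162, 216, 324, 648.
Check 183^d mod 703 for each divisor in increasing order:
183^1 ≡ 183 (mod 703)
183^2 ≡ 448 (mod 703)
183^3 ≡ 436 (mod 703)
183^4 ≡ 349 (mod 703)
183^6 ≡ 286 (mod 703)
183^8 ≡ 182 (mod 703)
183^9 ≡ 265 (mod 703)
183^12 ≡ 248 (mod 703)
183^18 ≡ 628 (mod 703)
183^24 ≡ 343 (mod 703)
183^27 ≡ 512 (mod 703)
183^36 ≡ 1 (mod 703) ✓
The smallest such exponent is 36, so the order of 183 is 36.

36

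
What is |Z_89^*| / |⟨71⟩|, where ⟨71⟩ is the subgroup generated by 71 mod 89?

The order of 71 must divide φ(89) = 89 − 1 = 88 = 2^3 · 11.
Divisors of 88: 1, 2, 4, 8, 11, 22, 44, 88.
Check 71^d mod 89 for each divisor in increasing order:
71^1 ≡ 71
71^2 ≡ 57
71^4 ≡ 45
71^8 ≡ 67
71^11 ≡ 55
71^22 ≡ 88
71^44 ≡ 1
The order of 71 is 44, so the subgroup it generates has 44 elements.
[(Z/89Z)^× : ⟨71⟩] = 88/44 = 2.

2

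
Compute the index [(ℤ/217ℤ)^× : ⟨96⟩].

6

Since 96 ∈ (Z/217Z)^×, its order divides φ(217) = φ(7·31) = (7−1)·(31−1) = 6·30 = 180 = 2^2 · 3^2 · 5.
Divisors of 180: 1, 2, 3, 4, 5, 6, 9, 10, 12, 15, 18, 20, 30, 36, 45, 60, 90, 180.
Compute 96^d (mod 217) for the divisors d until we hit 1:
96^1 ≡ 96 (mod 217)
96^2 ≡ 102 (mod 217)
96^3 ≡ 27 (mod 217)
96^4 ≡ 205 (mod 217)
96^5 ≡ 150 (mod 217)
96^6 ≡ 78 (mod 217)
96^9 ≡ 153 (mod 217)
96^10 ≡ 149 (mod 217)
96^12 ≡ 8 (mod 217)
96^15 ≡ 216 (mod 217)
96^18 ≡ 190 (mod 217)
96^20 ≡ 67 (mod 217)
96^30 ≡ 1 (mod 217) ✓
Thus |⟨96⟩| = ord(96) = 30.
Index = |(Z/217Z)^×| / |⟨96⟩| = 180 / 30 = 6.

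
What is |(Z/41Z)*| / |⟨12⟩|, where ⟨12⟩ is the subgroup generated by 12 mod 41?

1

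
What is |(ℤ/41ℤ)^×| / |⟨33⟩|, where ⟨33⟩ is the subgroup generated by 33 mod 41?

2

The order of 33 must divide φ(41) = 41 − 1 = 40 = 2^3 · 5.
Divisors of 40: 1, 2, 4, 5, 8, 10, 20, 40.
Evaluate successive powers at the divisors of 40:
33^1 ≡ 33 (mod 41)
33^2 ≡ 23 (mod 41)
33^4 ≡ 37 (mod 41)
33^5 ≡ 32 (mod 41)
33^8 ≡ 16 (mod 41)
33^10 ≡ 40 (mod 41)
33^20 ≡ 1 (mod 41) ✓
The order of 33 is 20, so the subgroup it generates has 20 elements.
The index is φ(41) / ord(33) = 40 / 20 = 2.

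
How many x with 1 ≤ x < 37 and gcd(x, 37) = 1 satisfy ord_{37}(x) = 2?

φ(37) = 37 − 1 = 36 = 2^2 · 3^2.
In a cyclic group of order 36, there are φ(d) elements of order d for each divisor d of 36, and zero for non-divisors.
2 | 36, and φ(2) = 2 − 1 = 1.

1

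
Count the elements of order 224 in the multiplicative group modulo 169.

φ(169) = φ(13^2) = 13·(13−1) = 156 = 2^2 · 3 · 13.
Since (Z/169Z)^× is cyclic of order 156, the number of elements of order d is φ(d) when d | 156 and 0 otherwise.
Since 224 ∤ 156, the count is 0.

0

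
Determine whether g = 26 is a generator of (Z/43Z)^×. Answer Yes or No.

Yes

φ(43) = 43 − 1 = 42 = 2 · 3 · 7.
It suffices to check that the order of 26 is not a proper divisor of 42: compute 26^(42/q) for q ∈ {2, 3, 7}.
26^21 ≡ 42 (mod 43)  [q = 2: ≢ 1 ✓]
26^14 ≡ 6 (mod 43)  [q = 3: ≢ 1 ✓]
26^6 ≡ 35 (mod 43)  [q = 7: ≢ 1 ✓]
All checks pass, so 26 has order 42 and is a primitive root modulo 43.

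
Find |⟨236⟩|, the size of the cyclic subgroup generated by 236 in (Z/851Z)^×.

ord(236) | φ(851) = φ(23·37) = (23−1)·(37−1) = 22·36 = 792 = 2^3 · 3^2 · 11.
Divisors of 792: 1, 2, 3, 4, 6, 8, 9, 11, 12, 18, 22, 24, 33, 36, 44, 66, 72, 88, 99, 132, 198, 264, 396, 792.
Evaluate successive powers at the divisors of 792:
236^1 ≡ 236 (mod 851)
236^2 ≡ 381 (mod 851)
236^3 ≡ 561 (mod 851)
236^4 ≡ 491 (mod 851)
236^6 ≡ 702 (mod 851)
236^8 ≡ 248 (mod 851)
236^9 ≡ 660 (mod 851)
236^11 ≡ 415 (mod 851)
236^12 ≡ 75 (mod 851)
236^18 ≡ 739 (mod 851)
236^22 ≡ 323 (mod 851)
236^24 ≡ 519 (mod 851)
236^33 ≡ 438 (mod 851)
236^36 ≡ 630 (mod 851)
236^44 ≡ 507 (mod 851)
236^66 ≡ 369 (mod 851)
236^72 ≡ 334 (mod 851)
236^88 ≡ 47 (mod 851)
236^99 ≡ 783 (mod 851)
236^132 ≡ 1 (mod 851) ✓
Hence ord(236) = 132.

132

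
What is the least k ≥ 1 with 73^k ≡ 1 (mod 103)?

Since 73 ∈ (Z/103Z)^×, its order divides φ(103) = 103 − 1 = 102 = 2 · 3 · 17.
Divisors of 102: 1, 2, 3, 6, 17, 34, 51, 102.
Test each divisor d:
73^1 ≡ 73 (mod 103)
73^2 ≡ 76 (mod 103)
73^3 ≡ 89 (mod 103)
73^6 ≡ 93 (mod 103)
73^17 ≡ 102 (mod 103)
73^34 ≡ 1 (mod 103) ✓
The smallest such exponent is 34, so the order of 73 is 34.

34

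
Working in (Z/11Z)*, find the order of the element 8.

10

The order of 8 must divide φ(11) = 11 − 1 = 10 = 2 · 5.
Divisors of 10: 1, 2, 5, 10.
Check 8^d mod 11 for each divisor in increasing order:
8^1 ≡ 8 (mod 11)
8^2 ≡ 9 (mod 11)
8^5 ≡ 10 (mod 11)
8^10 ≡ 1 (mod 11) ✓
Hence ord(8) = 10.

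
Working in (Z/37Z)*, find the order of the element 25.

18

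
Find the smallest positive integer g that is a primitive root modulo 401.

3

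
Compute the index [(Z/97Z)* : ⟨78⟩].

3

ord(78) | φ(97) = 97 − 1 = 96 = 2^5 · 3.
Divisors of 96: 1, 2, 3, 4, 6, 8, 12, 16, 24, 32, 48, 96.
Check 78^d mod 97 for each divisor in increasing order:
78^1 ≡ 78 (mod 97)
78^2 ≡ 70 (mod 97)
78^3 ≡ 28 (mod 97)
78^4 ≡ 50 (mod 97)
78^6 ≡ 8 (mod 97)
78^8 ≡ 75 (mod 97)
78^12 ≡ 64 (mod 97)
78^16 ≡ 96 (mod 97)
78^24 ≡ 22 (mod 97)
78^32 ≡ 1 (mod 97) ✓
The order of 78 is 32, so the subgroup it generates has 32 elements.
The index is φ(97) / ord(78) = 96 / 32 = 3.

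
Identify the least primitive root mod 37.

2

φ(37) = 37 − 1 = 36 = 2^2 · 3^2.
g is a primitive root iff g^(36/q) ≢ 1 (mod 37) for each prime q ∈ {2, 3}.
g = 2: 2^18 ≡ 36; 2^12 ≡ 26 — none is 1, so 2 is a primitive root.
Hence the least primitive root of 37 is 2.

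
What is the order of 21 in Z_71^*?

ord(21) | φ(71) = 71 − 1 = 70 = 2 · 5 · 7.
Divisors of 70: 1, 2, 5, 7, 10, 14, 35, 70.
Evaluate successive powers at the divisors of 70:
21^1 ≡ 21 (mod 71)
21^2 ≡ 15 (mod 71)
21^5 ≡ 39 (mod 71)
21^7 ≡ 17 (mod 71)
21^10 ≡ 30 (mod 71)
21^14 ≡ 5 (mod 71)
21^35 ≡ 70 (mod 71)
21^70 ≡ 1 (mod 71) ✓
The smallest such exponent is 70, so the order of 21 is 70.

70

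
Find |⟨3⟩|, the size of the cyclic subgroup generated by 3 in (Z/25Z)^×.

20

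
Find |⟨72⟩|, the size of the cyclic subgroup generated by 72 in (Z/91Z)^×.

12

Since 72 ∈ (Z/91Z)^×, its order divides φ(91) = φ(7·13) = (7−1)·(13−1) = 6·12 = 72 = 2^3 · 3^2.
Divisors of 72: 1, 2, 3, 4, 6, 8, 9, 12, 18, 24, 36, 72.
Check 72^d mod 91 for each divisor in increasing order:
72^1 ≡ 72 (mod 91)
72^2 ≡ 88 (mod 91)
72^3 ≡ 57 (mod 91)
72^4 ≡ 9 (mod 91)
72^6 ≡ 64 (mod 91)
72^8 ≡ 81 (mod 91)
72^9 ≡ 8 (mod 91)
72^12 ≡ 1 (mod 91) ✓
So ord_91(72) = 12.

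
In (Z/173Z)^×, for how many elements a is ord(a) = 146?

φ(173) = 173 − 1 = 172 = 2^2 · 43.
In a cyclic group of order 172, there are φ(d) elements of order d for each divisor d of 172, and zero for non-divisors.
Since 146 ∤ 172, the count is 0.

0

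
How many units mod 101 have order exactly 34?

φ(101) = 101 − 1 = 100 = 2^2 · 5^2.
In a cyclic group of order 100, there are φ(d) elements of order d for each divisor d of 100, and zero for non-divisors.
Here 100 is not a multiple of 34, so there are no elements of order 34.

0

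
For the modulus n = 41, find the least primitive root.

6

φ(41) = 41 − 1 = 40 = 2^3 · 5.
Test candidates g = 2, 3, … against the prime factors q ∈ {2, 5} of φ(41): g is a generator iff g^(40/q) ≢ 1 for every such q.
g = 2: 2^20 ≡ 1 — hits 1, so not a primitive root.
g = 3: 3^20 ≡ 40; 3^8 ≡ 1 — hits 1, so not a primitive root.
g = 4: 4^20 ≡ 1 — hits 1, so not a primitive root.
g = 5: 5^20 ≡ 1 — hits 1, so not a primitive root.
g = 6: 6^20 ≡ 40; 6^8 ≡ 10 — none is 1, so 6 is a primitive root.
Hence the least primitive root of 41 is 6.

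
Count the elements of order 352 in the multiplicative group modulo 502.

φ(502) = φ(2)·φ(251) = 1·250 = 250 = 2 · 5^3.
Since (Z/502Z)^× is cyclic of order 250, the number of elements of order d is φ(d) when d | 250 and 0 otherwise.
Since 352 ∤ 250, the count is 0.

0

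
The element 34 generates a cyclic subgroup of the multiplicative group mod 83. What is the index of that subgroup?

By Lagrange's theorem, ord_83(34) divides φ(83) = 83 − 1 = 82 = 2 · 41.
Divisors of 82: 1, 2, 41, 82.
Check 34^d mod 83 for each divisor in increasing order:
34^1 ≡ 34 (mod 83)
34^2 ≡ 77 (mod 83)
34^41 ≡ 82 (mod 83)
34^82 ≡ 1 (mod 83) ✓
The order of 34 is 82, so the subgroup it generates has 82 elements.
The index is φ(83) / ord(34) = 82 / 82 = 1.

1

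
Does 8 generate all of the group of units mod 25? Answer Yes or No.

Yes

φ(25) = φ(5^2) = 5·(5−1) = 20 = 2^2 · 5.
It suffices to check that the order of 8 is not a proper divisor of 20: compute 8^(20/q) for q ∈ {2, 5}.
8^10 ≡ 24 (mod 25)  [q = 2: ≢ 1 ✓]
8^4 ≡ 21 (mod 25)  [q = 5: ≢ 1 ✓]
Every test exponent gives a nontrivial residue, hence 8 generates the full group.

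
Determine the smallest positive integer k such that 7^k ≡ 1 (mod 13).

12

ord(7) | φ(13) = 13 − 1 = 12 = 2^2 · 3.
Divisors of 12: 1, 2, 3, 4, 6, 12.
Test each divisor d:
7^1 ≡ 7 (mod 13)
7^2 ≡ 10 (mod 13)
7^3 ≡ 5 (mod 13)
7^4 ≡ 9 (mod 13)
7^6 ≡ 12 (mod 13)
7^12 ≡ 1 (mod 13) ✓
Hence ord(7) = 12.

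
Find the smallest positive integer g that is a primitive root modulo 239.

7

φ(239) = 239 − 1 = 238 = 2 · 7 · 17.
Test candidates g = 2, 3, … against the prime factors q ∈ {2, 7, 17} of φ(239): g is a generator iff g^(238/q) ≢ 1 for every such q.
g = 2: 2^119 ≡ 1 — hits 1, so not a primitive root.
g = 3: 3^119 ≡ 1 — hits 1, so not a primitive root.
g = 4: 4^119 ≡ 1 — hits 1, so not a primitive root.
g = 5: 5^119 ≡ 1 — hits 1, so not a primitive root.
g = 6: 6^119 ≡ 1 — hits 1, so not a primitive root.
g = 7: 7^119 ≡ 238; 7^34 ≡ 24; 7^14 ≡ 211 — none is 1, so 7 is a primitive root.
So 7 is the smallest generator of (Z/239Z)^×.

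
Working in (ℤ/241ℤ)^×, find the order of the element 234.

ord(234) | φ(241) = 241 − 1 = 240 = 2^4 · 3 · 5.
Divisors of 240: 1, 2, 3, 4, 5, 6, 8, 10, 12, 15, 16, 20, 24, 30, 40, 48, 60, 80, 120, 240.
Compute 234^d (mod 241) for the divisors d until we hit 1:
234^1 ≡ 234 (mod 241)
234^2 ≡ 49 (mod 241)
234^3 ≡ 139 (mod 241)
234^4 ≡ 232 (mod 241)
234^5 ≡ 63 (mod 241)
234^6 ≡ 41 (mod 241)
234^8 ≡ 81 (mod 241)
234^10 ≡ 113 (mod 241)
234^12 ≡ 235 (mod 241)
234^15 ≡ 130 (mod 241)
234^16 ≡ 54 (mod 241)
234^20 ≡ 237 (mod 241)
234^24 ≡ 36 (mod 241)
234^30 ≡ 30 (mod 241)
234^40 ≡ 16 (mod 241)
234^48 ≡ 91 (mod 241)
234^60 ≡ 177 (mod 241)
234^80 ≡ 15 (mod 241)
234^120 ≡ 240 (mod 241)
234^240 ≡ 1 (mod 241) ✓
Therefore the multiplicative order of 234 modulo 241 is 240.

240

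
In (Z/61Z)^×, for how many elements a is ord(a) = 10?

4

φ(61) = 61 − 1 = 60 = 2^2 · 3 · 5.
In a cyclic group of order 60, there are φ(d) elements of order d for each divisor d of 60, and zero for non-divisors.
10 = 2 · 5 divides 60, and φ(10) = 4.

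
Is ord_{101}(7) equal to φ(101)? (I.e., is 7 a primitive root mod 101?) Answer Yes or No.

φ(101) = 101 − 1 = 100 = 2^2 · 5^2.
An element g generates (Z/101Z)^× iff g^(100/q) ≢ 1 (mod 101) for each prime q ∈ {2, 5}.
7^50 ≡ 100 (mod 101)  [q = 2: ≢ 1 ✓]
7^20 ≡ 84 (mod 101)  [q = 5: ≢ 1 ✓]
None equal 1, so ord_101(7) = 100: 7 is a primitive root.

Yes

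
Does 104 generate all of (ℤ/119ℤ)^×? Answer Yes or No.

119 = 7 · 17 is a product of two distinct odd primes, so (Z/119Z)^× ≅ (Z/7Z)^× × (Z/17Z)^× is not cyclic.
No primitive root modulo 119 exists; in particular 104 is not one.

No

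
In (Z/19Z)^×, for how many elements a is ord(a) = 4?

0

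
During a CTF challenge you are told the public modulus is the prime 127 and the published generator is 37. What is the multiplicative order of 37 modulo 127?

9

ord(37) | φ(127) = 127 − 1 = 126 = 2 · 3^2 · 7.
Divisors of 126: 1, 2, 3, 6, 7, 9, 14, 18, 21, 42, 63, 126.
Test each divisor d:
37^1 ≡ 37 (mod 127)
37^2 ≡ 99 (mod 127)
37^3 ≡ 107 (mod 127)
37^6 ≡ 19 (mod 127)
37^7 ≡ 68 (mod 127)
37^9 ≡ 1 (mod 127) ✓
Therefore the multiplicative order of 37 modulo 127 is 9.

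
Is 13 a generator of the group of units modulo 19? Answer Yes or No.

Yes

φ(19) = 19 − 1 = 18 = 2 · 3^2.
Test 13^(18/q) mod 19 for each prime factor q of 18:
13^9 ≡ 18 (mod 19)  [q = 2: ≢ 1 ✓]
13^6 ≡ 11 (mod 19)  [q = 3: ≢ 1 ✓]
None equal 1, so ord_19(13) = 18: 13 is a primitive root.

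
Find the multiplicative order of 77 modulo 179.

ord(77) | φ(179) = 179 − 1 = 178 = 2 · 89.
Divisors of 178: 1, 2, 89, 178.
Evaluate successive powers at the divisors of 178:
77^1 ≡ 77 (mod 179)
77^2 ≡ 22 (mod 179)
77^89 ≡ 1 (mod 179) ✓
The smallest such exponent is 89, so the order of 77 is 89.

89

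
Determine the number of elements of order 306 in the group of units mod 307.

96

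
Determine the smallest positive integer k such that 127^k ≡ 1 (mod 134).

The order of 127 must divide φ(134) = φ(2)·φ(67) = 1·66 = 66 = 2 · 3 · 11.
Divisors of 66: 1, 2, 3, 6, 11, 22, 33, 66.
Check 127^d mod 134 for each divisor in increasing order:
127^1 ≡ 127
127^2 ≡ 49
127^3 ≡ 59
127^6 ≡ 131
127^11 ≡ 37
127^22 ≡ 29
127^33 ≡ 1
Hence ord(127) = 33.

33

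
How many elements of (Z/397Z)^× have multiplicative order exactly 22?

φ(397) = 397 − 1 = 396 = 2^2 · 3^2 · 11.
(Z/397Z)^× is cyclic (|G| = 396); a cyclic group of order m has exactly φ(d) elements of each order d | m, and none otherwise.
22 = 2 · 11 divides 396, and φ(22) = 10.

10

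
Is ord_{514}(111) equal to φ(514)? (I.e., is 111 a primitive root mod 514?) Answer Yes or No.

No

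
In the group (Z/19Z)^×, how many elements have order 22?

φ(19) = 19 − 1 = 18 = 2 · 3^2.
(Z/19Z)^× is cyclic (|G| = 18); a cyclic group of order m has exactly φ(d) elements of each order d | m, and none otherwise.
Since 22 ∤ 18, the count is 0.

0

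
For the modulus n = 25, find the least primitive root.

2

φ(25) = φ(5^2) = 5·(5−1) = 20 = 2^2 · 5.
g is a primitive root iff g^(20/q) ≢ 1 (mod 25) for each prime q ∈ {2, 5}.
g = 2: 2^10 ≡ 24; 2^4 ≡ 16 — none is 1, so 2 is a primitive root.
So 2 is the smallest generator of (Z/25Z)^×.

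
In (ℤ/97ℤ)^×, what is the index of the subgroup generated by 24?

4

Since 24 ∈ (Z/97Z)^×, its order divides φ(97) = 97 − 1 = 96 = 2^5 · 3.
Divisors of 96: 1, 2, 3, 4, 6, 8, 12, 16, 24, 32, 48, 96.
Compute 24^d (mod 97) for the divisors d until we hit 1:
24^1 ≡ 24 (mod 97)
24^2 ≡ 91 (mod 97)
24^3 ≡ 50 (mod 97)
24^4 ≡ 36 (mod 97)
24^6 ≡ 75 (mod 97)
24^8 ≡ 35 (mod 97)
24^12 ≡ 96 (mod 97)
24^16 ≡ 61 (mod 97)
24^24 ≡ 1 (mod 97) ✓
So ord_97(24) = 24, hence |⟨24⟩| = 24.
The index is φ(97) / ord(24) = 96 / 24 = 4.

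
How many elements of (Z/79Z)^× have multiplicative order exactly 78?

φ(79) = 79 − 1 = 78 = 2 · 3 · 13.
(Z/79Z)^× is cyclic (|G| = 78); a cyclic group of order m has exactly φ(d) elements of each order d | m, and none otherwise.
78 = 2 · 3 · 13 divides 78, and φ(78) = 24.

24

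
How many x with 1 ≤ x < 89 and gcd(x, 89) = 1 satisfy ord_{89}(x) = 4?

φ(89) = 89 − 1 = 88 = 2^3 · 11.
In a cyclic group of order 88, there are φ(d) elements of order d for each divisor d of 88, and zero for non-divisors.
4 = 2^2 divides 88, and φ(4) = 2.

2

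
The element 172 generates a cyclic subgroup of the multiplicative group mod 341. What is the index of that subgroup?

By Lagrange's theorem, ord_341(172) divides φ(341) = φ(11·31) = (11−1)·(31−1) = 10·30 = 300 = 2^2 · 3 · 5^2.
Divisors of 300: 1, 2, 3, 4, 5, 6, 10, 12, 15, 20, 25, 30, 50, 60, 75, 100, 150, 300.
Evaluate successive powers at the divisors of 300:
172^1 ≡ 172
172^2 ≡ 258
172^3 ≡ 46
172^4 ≡ 69
172^5 ≡ 274
172^6 ≡ 70
172^10 ≡ 56
172^12 ≡ 126
172^15 ≡ 340
172^20 ≡ 67
172^25 ≡ 285
172^30 ≡ 1
So ord_341(172) = 30, hence |⟨172⟩| = 30.
The index is φ(341) / ord(172) = 300 / 30 = 10.

10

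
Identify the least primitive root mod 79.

3

φ(79) = 79 − 1 = 78 = 2 · 3 · 13.
g is a primitive root iff g^(78/q) ≢ 1 (mod 79) for each prime q ∈ {2, 3, 13}.
g = 2: 2^39 ≡ 1 — hits 1, so not a primitive root.
g = 3: 3^39 ≡ 78; 3^26 ≡ 23; 3^6 ≡ 18 — none is 1, so 3 is a primitive root.
Hence the least primitive root of 79 is 3.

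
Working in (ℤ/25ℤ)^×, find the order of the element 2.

20

ord(2) | φ(25) = φ(5^2) = 5·(5−1) = 20 = 2^2 · 5.
Divisors of 20: 1, 2, 4, 5, 10, 20.
Test each divisor d:
2^1 ≡ 2
2^2 ≡ 4
2^4 ≡ 16
2^5 ≡ 7
2^10 ≡ 24
2^20 ≡ 1
Hence ord(2) = 20.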